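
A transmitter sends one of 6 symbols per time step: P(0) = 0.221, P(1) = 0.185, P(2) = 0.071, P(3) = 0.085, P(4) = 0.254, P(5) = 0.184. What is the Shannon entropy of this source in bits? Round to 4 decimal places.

H = −Σ pᵢ log₂ pᵢ.
−0.221·log₂(0.221) = 0.4813
−0.185·log₂(0.185) = 0.4504
−0.071·log₂(0.071) = 0.2709
−0.085·log₂(0.085) = 0.3023
−0.254·log₂(0.254) = 0.5022
−0.184·log₂(0.184) = 0.4494
Sum ≈ 2.4565 → 2.4565 bits.

2.4565 bits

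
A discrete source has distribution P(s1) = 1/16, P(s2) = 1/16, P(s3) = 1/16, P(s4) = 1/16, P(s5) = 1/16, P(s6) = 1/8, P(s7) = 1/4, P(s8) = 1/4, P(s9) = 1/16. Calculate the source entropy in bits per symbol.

2.875 bits

Each probability is a power of 1/2, so log₂(1/p) is an integer.
H = Σ p·log₂(1/p) = 1/16·4 + 1/16·4 + 1/16·4 + 1/16·4 + 1/16·4 + 1/8·3 + 1/4·2 + 1/4·2 + 1/16·4 = 2.875 bits.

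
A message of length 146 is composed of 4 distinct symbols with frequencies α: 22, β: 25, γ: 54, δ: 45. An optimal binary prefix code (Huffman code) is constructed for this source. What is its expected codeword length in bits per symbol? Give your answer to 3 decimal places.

1.952 bits/symbol

Probabilities are the counts divided by 146.
Repeatedly combine the two least-probable nodes; the expected code length is the sum of the merged weights.
merge 11/73 + 25/146 → 47/146
merge 45/146 + 47/146 → 46/73
merge 27/73 + 46/73 → 1
L = 47/146 + 46/73 + 1 = 285/146 ≈ 1.952 bits/symbol.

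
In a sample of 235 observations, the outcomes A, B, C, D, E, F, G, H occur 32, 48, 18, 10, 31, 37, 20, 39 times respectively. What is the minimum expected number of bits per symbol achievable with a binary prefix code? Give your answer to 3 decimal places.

2.915 bits/symbol

Probabilities are the counts divided by 235.
Repeatedly combine the two least-probable nodes; the expected code length is the sum of the merged weights.
merge 2/47 + 18/235 → 28/235
merge 4/47 + 28/235 → 48/235
merge 31/235 + 32/235 → 63/235
merge 37/235 + 39/235 → 76/235
merge 48/235 + 48/235 → 96/235
merge 63/235 + 76/235 → 139/235
merge 96/235 + 139/235 → 1
L = 28/235 + 48/235 + 63/235 + 76/235 + 96/235 + 139/235 + 1 = 137/47 ≈ 2.915 bits/symbol.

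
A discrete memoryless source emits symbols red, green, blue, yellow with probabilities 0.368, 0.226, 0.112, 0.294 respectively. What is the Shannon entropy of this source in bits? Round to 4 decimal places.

H = −Σ pᵢ log₂ pᵢ.
−0.368·log₂(0.368) = 0.5307
−0.226·log₂(0.226) = 0.4849
−0.112·log₂(0.112) = 0.3537
−0.294·log₂(0.294) = 0.5192
Sum ≈ 1.8886 → 1.8886 bits.

1.8886 bits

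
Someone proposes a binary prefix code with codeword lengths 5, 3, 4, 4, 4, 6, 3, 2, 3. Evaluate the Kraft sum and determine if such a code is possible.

0.859375; yes

With common denominator 2^6 = 64: Σ 2^(−ℓᵢ) = 2/64 + 8/64 + 4/64 + 4/64 + 4/64 + 1/64 + 8/64 + 16/64 + 8/64 = 55/64 = 0.859375.
Kraft's inequality requires Σ ≤ 1; here Σ = 0.859375 ≤ 1, so such a prefix code exists.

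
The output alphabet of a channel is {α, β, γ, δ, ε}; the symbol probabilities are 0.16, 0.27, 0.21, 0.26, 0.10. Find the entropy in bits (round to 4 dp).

2.2433 bits

H = −Σ pᵢ log₂ pᵢ.
−0.16·log₂(0.16) = 0.4230
−0.27·log₂(0.27) = 0.5100
−0.21·log₂(0.21) = 0.4728
−0.26·log₂(0.26) = 0.5053
−0.10·log₂(0.10) = 0.3322
Sum ≈ 2.2433 → 2.2433 bits.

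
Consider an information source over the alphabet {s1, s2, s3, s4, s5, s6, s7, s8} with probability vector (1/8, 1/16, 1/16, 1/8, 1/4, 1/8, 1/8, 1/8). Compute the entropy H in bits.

Each probability is a power of 1/2, so log₂(1/p) is an integer.
H = Σ p·log₂(1/p) = 1/8·3 + 1/16·4 + 1/16·4 + 1/8·3 + 1/4·2 + 1/8·3 + 1/8·3 + 1/8·3 = 2.875 bits.

2.875 bits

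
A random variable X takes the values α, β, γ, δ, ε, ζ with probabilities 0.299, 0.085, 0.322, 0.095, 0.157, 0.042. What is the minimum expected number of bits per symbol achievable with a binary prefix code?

Repeatedly combine the two least-probable nodes; the expected code length is the sum of the merged weights.
merge 21/500 + 17/200 → 127/1000
merge 19/200 + 127/1000 → 111/500
merge 157/1000 + 111/500 → 379/1000
merge 299/1000 + 161/500 → 621/1000
merge 379/1000 + 621/1000 → 1
L = 127/1000 + 111/500 + 379/1000 + 621/1000 + 1 = 2349/1000 = 2.349 bits/symbol.

2.349 bits/symbol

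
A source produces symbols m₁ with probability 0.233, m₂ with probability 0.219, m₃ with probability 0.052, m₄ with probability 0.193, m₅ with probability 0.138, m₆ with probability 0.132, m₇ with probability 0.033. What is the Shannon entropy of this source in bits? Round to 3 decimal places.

2.592 bits

H = −Σ pᵢ log₂ pᵢ.
−0.233·log₂(0.233) = 0.4897
−0.219·log₂(0.219) = 0.4798
−0.052·log₂(0.052) = 0.2218
−0.193·log₂(0.193) = 0.4581
−0.138·log₂(0.138) = 0.3943
−0.132·log₂(0.132) = 0.3856
−0.033·log₂(0.033) = 0.1624
Sum ≈ 2.5917 → 2.592 bits.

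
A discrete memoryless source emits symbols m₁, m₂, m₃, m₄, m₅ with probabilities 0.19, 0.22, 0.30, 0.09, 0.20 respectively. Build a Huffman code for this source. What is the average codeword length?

Repeatedly combine the two least-probable nodes; the expected code length is the sum of the merged weights.
merge 9/100 + 19/100 → 7/25
merge 1/5 + 11/50 → 21/50
merge 7/25 + 3/10 → 29/50
merge 21/50 + 29/50 → 1
L = 7/25 + 21/50 + 29/50 + 1 = 57/25 = 2.28 bits/symbol.

2.28 bits/symbol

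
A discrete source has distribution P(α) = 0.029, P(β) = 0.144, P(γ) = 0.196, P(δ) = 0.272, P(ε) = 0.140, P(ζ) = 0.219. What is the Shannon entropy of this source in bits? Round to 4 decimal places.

2.3994 bits

H = −Σ pᵢ log₂ pᵢ.
−0.029·log₂(0.029) = 0.1481
−0.144·log₂(0.144) = 0.4026
−0.196·log₂(0.196) = 0.4608
−0.272·log₂(0.272) = 0.5109
−0.140·log₂(0.140) = 0.3971
−0.219·log₂(0.219) = 0.4798
Sum ≈ 2.3994 → 2.3994 bits.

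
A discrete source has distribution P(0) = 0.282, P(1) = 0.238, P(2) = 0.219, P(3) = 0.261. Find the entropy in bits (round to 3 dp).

H = −Σ pᵢ log₂ pᵢ.
−0.282·log₂(0.282) = 0.5150
−0.238·log₂(0.238) = 0.4929
−0.219·log₂(0.219) = 0.4798
−0.261·log₂(0.261) = 0.5058
Sum ≈ 1.9935 → 1.994 bits.

1.994 bits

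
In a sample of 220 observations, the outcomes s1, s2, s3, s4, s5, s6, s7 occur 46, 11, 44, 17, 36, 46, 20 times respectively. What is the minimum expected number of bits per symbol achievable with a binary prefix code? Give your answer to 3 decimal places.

Probabilities are the counts divided by 220.
Repeatedly combine the two least-probable nodes; the expected code length is the sum of the merged weights.
merge 1/20 + 17/220 → 7/55
merge 1/11 + 7/55 → 12/55
merge 9/55 + 1/5 → 4/11
merge 23/110 + 23/110 → 23/55
merge 12/55 + 4/11 → 32/55
merge 23/55 + 32/55 → 1
L = 7/55 + 12/55 + 4/11 + 23/55 + 32/55 + 1 = 149/55 ≈ 2.709 bits/symbol.

2.709 bits/symbol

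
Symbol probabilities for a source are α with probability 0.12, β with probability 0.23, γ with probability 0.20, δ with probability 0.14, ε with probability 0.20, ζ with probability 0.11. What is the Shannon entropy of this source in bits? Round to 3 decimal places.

H = −Σ pᵢ log₂ pᵢ.
−0.12·log₂(0.12) = 0.3671
−0.23·log₂(0.23) = 0.4877
−0.20·log₂(0.20) = 0.4644
−0.14·log₂(0.14) = 0.3971
−0.20·log₂(0.20) = 0.4644
−0.11·log₂(0.11) = 0.3503
Sum ≈ 2.5309 → 2.531 bits.

2.531 bits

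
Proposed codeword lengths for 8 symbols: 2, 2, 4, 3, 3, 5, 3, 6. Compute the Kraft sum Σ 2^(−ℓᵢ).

With common denominator 2^6 = 64: Σ 2^(−ℓᵢ) = 16/64 + 16/64 + 4/64 + 8/64 + 8/64 + 2/64 + 8/64 + 1/64 = 63/64 = 0.984375.

0.984375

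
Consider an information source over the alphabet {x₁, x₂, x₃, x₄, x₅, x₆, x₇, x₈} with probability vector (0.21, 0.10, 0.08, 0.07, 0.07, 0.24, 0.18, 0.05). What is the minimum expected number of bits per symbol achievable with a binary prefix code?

2.82 bits/symbol

Repeatedly combine the two least-probable nodes; the expected code length is the sum of the merged weights.
merge 1/20 + 7/100 → 3/25
merge 7/100 + 2/25 → 3/20
merge 1/10 + 3/25 → 11/50
merge 3/20 + 9/50 → 33/100
merge 21/100 + 11/50 → 43/100
merge 6/25 + 33/100 → 57/100
merge 43/100 + 57/100 → 1
L = 3/25 + 3/20 + 11/50 + 33/100 + 43/100 + 57/100 + 1 = 141/50 = 2.82 bits/symbol.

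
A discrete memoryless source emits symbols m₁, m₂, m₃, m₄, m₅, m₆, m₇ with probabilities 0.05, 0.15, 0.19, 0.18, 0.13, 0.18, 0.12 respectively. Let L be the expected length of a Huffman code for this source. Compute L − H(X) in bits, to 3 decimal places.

Entropy H = −Σ p log₂ p ≈ 2.7222 bits.
Huffman merges: 1/20+3/25→17/100; 13/100+3/20→7/25; 17/100+9/50→7/20; 9/50+19/100→37/100; 7/25+7/20→63/100; 37/100+63/100→1. L = 14/5 ≈ 2.8000.
L − H = 2.8000 − 2.7222 = 0.078 bits.

0.078 bits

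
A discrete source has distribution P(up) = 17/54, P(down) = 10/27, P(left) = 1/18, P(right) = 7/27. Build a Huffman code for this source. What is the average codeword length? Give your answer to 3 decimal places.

1.944 bits/symbol

Repeatedly combine the two least-probable nodes; the expected code length is the sum of the merged weights.
merge 1/18 + 7/27 → 17/54
merge 17/54 + 17/54 → 17/27
merge 10/27 + 17/27 → 1
L = 17/54 + 17/27 + 1 = 35/18 ≈ 1.944 bits/symbol.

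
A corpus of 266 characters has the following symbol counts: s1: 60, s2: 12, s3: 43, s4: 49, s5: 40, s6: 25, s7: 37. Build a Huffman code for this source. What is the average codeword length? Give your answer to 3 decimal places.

Probabilities are the counts divided by 266.
Repeatedly combine the two least-probable nodes; the expected code length is the sum of the merged weights.
merge 6/133 + 25/266 → 37/266
merge 37/266 + 37/266 → 37/133
merge 20/133 + 43/266 → 83/266
merge 7/38 + 30/133 → 109/266
merge 37/133 + 83/266 → 157/266
merge 109/266 + 157/266 → 1
L = 37/266 + 37/133 + 83/266 + 109/266 + 157/266 + 1 = 363/133 ≈ 2.729 bits/symbol.

2.729 bits/symbol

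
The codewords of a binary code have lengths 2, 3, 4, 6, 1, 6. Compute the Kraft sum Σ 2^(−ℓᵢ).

With common denominator 2^6 = 64: Σ 2^(−ℓᵢ) = 16/64 + 8/64 + 4/64 + 1/64 + 32/64 + 1/64 = 62/64 = 0.96875.

0.96875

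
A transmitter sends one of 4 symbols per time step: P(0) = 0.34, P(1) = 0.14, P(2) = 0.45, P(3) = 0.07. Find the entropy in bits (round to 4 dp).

1.7132 bits

H = −Σ pᵢ log₂ pᵢ.
−0.34·log₂(0.34) = 0.5292
−0.14·log₂(0.14) = 0.3971
−0.45·log₂(0.45) = 0.5184
−0.07·log₂(0.07) = 0.2686
Sum ≈ 1.7132 → 1.7132 bits.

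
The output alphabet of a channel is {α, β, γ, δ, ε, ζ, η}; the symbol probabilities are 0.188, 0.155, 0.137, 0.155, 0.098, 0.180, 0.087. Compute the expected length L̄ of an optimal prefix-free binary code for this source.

Repeatedly combine the two least-probable nodes; the expected code length is the sum of the merged weights.
merge 87/1000 + 49/500 → 37/200
merge 137/1000 + 31/200 → 73/250
merge 31/200 + 9/50 → 67/200
merge 37/200 + 47/250 → 373/1000
merge 73/250 + 67/200 → 627/1000
merge 373/1000 + 627/1000 → 1
L = 37/200 + 73/250 + 67/200 + 373/1000 + 627/1000 + 1 = 703/250 = 2.812 bits/symbol.

2.812 bits/symbol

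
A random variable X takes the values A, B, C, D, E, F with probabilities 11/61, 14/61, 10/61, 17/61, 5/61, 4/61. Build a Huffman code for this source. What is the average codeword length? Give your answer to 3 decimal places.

2.459 bits/symbol

Repeatedly combine the two least-probable nodes; the expected code length is the sum of the merged weights.
merge 4/61 + 5/61 → 9/61
merge 9/61 + 10/61 → 19/61
merge 11/61 + 14/61 → 25/61
merge 17/61 + 19/61 → 36/61
merge 25/61 + 36/61 → 1
L = 9/61 + 19/61 + 25/61 + 36/61 + 1 = 150/61 ≈ 2.459 bits/symbol.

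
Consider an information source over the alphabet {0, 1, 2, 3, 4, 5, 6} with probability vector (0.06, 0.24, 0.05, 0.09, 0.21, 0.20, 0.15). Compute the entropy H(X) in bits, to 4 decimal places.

2.6142 bits

H = −Σ pᵢ log₂ pᵢ.
−0.06·log₂(0.06) = 0.2435
−0.24·log₂(0.24) = 0.4941
−0.05·log₂(0.05) = 0.2161
−0.09·log₂(0.09) = 0.3127
−0.21·log₂(0.21) = 0.4728
−0.20·log₂(0.20) = 0.4644
−0.15·log₂(0.15) = 0.4105
Sum ≈ 2.6142 → 2.6142 bits.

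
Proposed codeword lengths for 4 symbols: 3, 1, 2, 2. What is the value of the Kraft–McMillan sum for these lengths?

With common denominator 2^3 = 8: Σ 2^(−ℓᵢ) = 1/8 + 4/8 + 2/8 + 2/8 = 9/8 = 1.125.

1.125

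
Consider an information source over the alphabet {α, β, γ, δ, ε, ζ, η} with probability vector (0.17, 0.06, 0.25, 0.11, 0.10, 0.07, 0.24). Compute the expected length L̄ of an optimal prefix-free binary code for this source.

2.64 bits/symbol

Repeatedly combine the two least-probable nodes; the expected code length is the sum of the merged weights.
merge 3/50 + 7/100 → 13/100
merge 1/10 + 11/100 → 21/100
merge 13/100 + 17/100 → 3/10
merge 21/100 + 6/25 → 9/20
merge 1/4 + 3/10 → 11/20
merge 9/20 + 11/20 → 1
L = 13/100 + 21/100 + 3/10 + 9/20 + 11/20 + 1 = 66/25 = 2.64 bits/symbol.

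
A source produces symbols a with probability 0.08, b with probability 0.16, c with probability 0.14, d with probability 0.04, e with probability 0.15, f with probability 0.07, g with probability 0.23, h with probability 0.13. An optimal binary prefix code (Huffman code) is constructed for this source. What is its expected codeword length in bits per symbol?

2.88 bits/symbol

Repeatedly combine the two least-probable nodes; the expected code length is the sum of the merged weights.
merge 1/25 + 7/100 → 11/100
merge 2/25 + 11/100 → 19/100
merge 13/100 + 7/50 → 27/100
merge 3/20 + 4/25 → 31/100
merge 19/100 + 23/100 → 21/50
merge 27/100 + 31/100 → 29/50
merge 21/50 + 29/50 → 1
L = 11/100 + 19/100 + 27/100 + 31/100 + 21/50 + 29/50 + 1 = 72/25 = 2.88 bits/symbol.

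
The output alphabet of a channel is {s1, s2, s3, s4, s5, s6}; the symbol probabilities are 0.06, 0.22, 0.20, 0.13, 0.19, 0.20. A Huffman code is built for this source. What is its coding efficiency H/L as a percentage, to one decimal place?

Entropy H = −Σ p log₂ p ≈ 2.4907 bits.
Huffman merges: 3/50+13/100→19/100; 19/100+19/100→19/50; 1/5+1/5→2/5; 11/50+19/50→3/5; 2/5+3/5→1. L = 257/100 ≈ 2.5700.
Efficiency = H/L = 2.4907/2.5700 = 96.9%.

96.9%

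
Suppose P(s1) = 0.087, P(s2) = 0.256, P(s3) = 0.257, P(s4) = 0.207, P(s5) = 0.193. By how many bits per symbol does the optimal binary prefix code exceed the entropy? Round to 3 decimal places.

0.038 bits

Entropy H = −Σ p log₂ p ≈ 2.2419 bits.
Huffman merges: 87/1000+193/1000→7/25; 207/1000+32/125→463/1000; 257/1000+7/25→537/1000; 463/1000+537/1000→1. L = 57/25 ≈ 2.2800.
L − H = 2.2800 − 2.2419 = 0.038 bits.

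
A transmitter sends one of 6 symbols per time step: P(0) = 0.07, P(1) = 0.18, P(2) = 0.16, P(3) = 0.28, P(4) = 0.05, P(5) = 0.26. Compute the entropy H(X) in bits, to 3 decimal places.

2.372 bits

H = −Σ pᵢ log₂ pᵢ.
−0.07·log₂(0.07) = 0.2686
−0.18·log₂(0.18) = 0.4453
−0.16·log₂(0.16) = 0.4230
−0.28·log₂(0.28) = 0.5142
−0.05·log₂(0.05) = 0.2161
−0.26·log₂(0.26) = 0.5053
Sum ≈ 2.3725 → 2.372 bits.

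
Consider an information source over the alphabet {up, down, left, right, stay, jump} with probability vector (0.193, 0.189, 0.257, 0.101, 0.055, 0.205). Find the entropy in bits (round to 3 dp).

H = −Σ pᵢ log₂ pᵢ.
−0.193·log₂(0.193) = 0.4581
−0.189·log₂(0.189) = 0.4543
−0.257·log₂(0.257) = 0.5038
−0.101·log₂(0.101) = 0.3341
−0.055·log₂(0.055) = 0.2301
−0.205·log₂(0.205) = 0.4687
Sum ≈ 2.4490 → 2.449 bits.

2.449 bits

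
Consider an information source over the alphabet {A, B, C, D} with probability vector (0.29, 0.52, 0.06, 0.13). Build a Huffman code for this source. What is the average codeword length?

Repeatedly combine the two least-probable nodes; the expected code length is the sum of the merged weights.
merge 3/50 + 13/100 → 19/100
merge 19/100 + 29/100 → 12/25
merge 12/25 + 13/25 → 1
L = 19/100 + 12/25 + 1 = 167/100 = 1.67 bits/symbol.

1.67 bits/symbol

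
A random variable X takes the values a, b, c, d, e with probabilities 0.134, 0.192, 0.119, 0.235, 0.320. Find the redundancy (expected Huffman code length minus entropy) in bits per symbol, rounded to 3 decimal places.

0.025 bits

Entropy H = −Σ p log₂ p ≈ 2.2281 bits.
Huffman merges: 119/1000+67/500→253/1000; 24/125+47/200→427/1000; 253/1000+8/25→573/1000; 427/1000+573/1000→1. L = 2253/1000 ≈ 2.2530.
L − H = 2.2530 − 2.2281 = 0.025 bits.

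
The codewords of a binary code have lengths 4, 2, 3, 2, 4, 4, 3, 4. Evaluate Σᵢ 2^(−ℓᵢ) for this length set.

With common denominator 2^4 = 16: Σ 2^(−ℓᵢ) = 1/16 + 4/16 + 2/16 + 4/16 + 1/16 + 1/16 + 2/16 + 1/16 = 16/16 = 1.

1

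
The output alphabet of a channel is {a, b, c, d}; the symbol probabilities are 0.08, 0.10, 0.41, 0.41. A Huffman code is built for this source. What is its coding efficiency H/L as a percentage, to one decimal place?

Entropy H = −Σ p log₂ p ≈ 1.6785 bits.
Huffman merges: 2/25+1/10→9/50; 9/50+41/100→59/100; 41/100+59/100→1. L = 177/100 ≈ 1.7700.
Efficiency = H/L = 1.6785/1.7700 = 94.8%.

94.8%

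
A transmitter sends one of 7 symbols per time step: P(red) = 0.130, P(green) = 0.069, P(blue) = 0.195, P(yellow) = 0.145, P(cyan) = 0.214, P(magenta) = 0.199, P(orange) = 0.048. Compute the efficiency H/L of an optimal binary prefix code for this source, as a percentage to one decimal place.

98.5%

Entropy H = −Σ p log₂ p ≈ 2.6624 bits.
Huffman merges: 6/125+69/1000→117/1000; 117/1000+13/100→247/1000; 29/200+39/200→17/50; 199/1000+107/500→413/1000; 247/1000+17/50→587/1000; 413/1000+587/1000→1. L = 338/125 ≈ 2.7040.
Efficiency = H/L = 2.6624/2.7040 = 98.5%.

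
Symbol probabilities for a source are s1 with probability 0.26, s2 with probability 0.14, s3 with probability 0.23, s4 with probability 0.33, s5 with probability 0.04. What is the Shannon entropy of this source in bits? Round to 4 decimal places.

H = −Σ pᵢ log₂ pᵢ.
−0.26·log₂(0.26) = 0.5053
−0.14·log₂(0.14) = 0.3971
−0.23·log₂(0.23) = 0.4877
−0.33·log₂(0.33) = 0.5278
−0.04·log₂(0.04) = 0.1858
Sum ≈ 2.1036 → 2.1036 bits.

2.1036 bits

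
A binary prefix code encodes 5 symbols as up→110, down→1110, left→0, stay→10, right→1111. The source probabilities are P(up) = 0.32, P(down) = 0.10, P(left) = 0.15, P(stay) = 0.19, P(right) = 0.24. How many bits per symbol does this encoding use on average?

L̄ = Σ pᵢ·ℓᵢ = 0.32·3 + 0.10·4 + 0.15·1 + 0.19·2 + 0.24·4 = 2.85 bits/symbol.

2.85 bits/symbol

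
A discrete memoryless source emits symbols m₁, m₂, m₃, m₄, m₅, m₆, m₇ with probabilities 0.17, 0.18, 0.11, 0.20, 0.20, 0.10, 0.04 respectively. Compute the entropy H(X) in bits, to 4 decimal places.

H = −Σ pᵢ log₂ pᵢ.
−0.17·log₂(0.17) = 0.4346
−0.18·log₂(0.18) = 0.4453
−0.11·log₂(0.11) = 0.3503
−0.20·log₂(0.20) = 0.4644
−0.20·log₂(0.20) = 0.4644
−0.10·log₂(0.10) = 0.3322
−0.04·log₂(0.04) = 0.1858
Sum ≈ 2.6769 → 2.6769 bits.

2.6769 bits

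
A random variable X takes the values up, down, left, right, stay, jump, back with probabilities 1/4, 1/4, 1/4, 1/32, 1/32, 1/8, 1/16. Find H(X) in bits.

Each probability is a power of 1/2, so log₂(1/p) is an integer.
H = Σ p·log₂(1/p) = 1/4·2 + 1/4·2 + 1/4·2 + 1/32·5 + 1/32·5 + 1/8·3 + 1/16·4 = 2.4375 bits.

2.4375 bits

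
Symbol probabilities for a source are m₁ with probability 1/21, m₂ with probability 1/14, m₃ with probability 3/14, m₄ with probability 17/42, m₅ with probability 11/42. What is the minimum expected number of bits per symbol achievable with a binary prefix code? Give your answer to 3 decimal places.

2.048 bits/symbol

Repeatedly combine the two least-probable nodes; the expected code length is the sum of the merged weights.
merge 1/21 + 1/14 → 5/42
merge 5/42 + 3/14 → 1/3
merge 11/42 + 1/3 → 25/42
merge 17/42 + 25/42 → 1
L = 5/42 + 1/3 + 25/42 + 1 = 43/21 ≈ 2.048 bits/symbol.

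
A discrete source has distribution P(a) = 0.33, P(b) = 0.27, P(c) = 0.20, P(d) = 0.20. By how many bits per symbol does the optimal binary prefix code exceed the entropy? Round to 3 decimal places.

0.033 bits

Entropy H = −Σ p log₂ p ≈ 1.9666 bits.
Huffman merges: 1/5+1/5→2/5; 27/100+33/100→3/5; 2/5+3/5→1. L = 2 ≈ 2.0000.
L − H = 2.0000 − 1.9666 = 0.033 bits.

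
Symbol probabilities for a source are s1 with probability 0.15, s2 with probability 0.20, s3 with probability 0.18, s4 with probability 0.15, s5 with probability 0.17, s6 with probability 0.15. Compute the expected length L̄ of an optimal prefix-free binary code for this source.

Repeatedly combine the two least-probable nodes; the expected code length is the sum of the merged weights.
merge 3/20 + 3/20 → 3/10
merge 3/20 + 17/100 → 8/25
merge 9/50 + 1/5 → 19/50
merge 3/10 + 8/25 → 31/50
merge 19/50 + 31/50 → 1
L = 3/10 + 8/25 + 19/50 + 31/50 + 1 = 131/50 = 2.62 bits/symbol.

2.62 bits/symbol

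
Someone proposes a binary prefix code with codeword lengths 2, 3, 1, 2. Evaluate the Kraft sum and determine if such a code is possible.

With common denominator 2^3 = 8: Σ 2^(−ℓᵢ) = 2/8 + 1/8 + 4/8 + 2/8 = 9/8 = 1.125.
Kraft's inequality requires Σ ≤ 1; here Σ = 1.125 > 1, so no such prefix code exists.

1.125; no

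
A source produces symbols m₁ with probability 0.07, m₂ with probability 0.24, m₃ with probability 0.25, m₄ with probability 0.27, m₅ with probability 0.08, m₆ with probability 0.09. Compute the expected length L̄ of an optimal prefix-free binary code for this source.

2.39 bits/symbol

Repeatedly combine the two least-probable nodes; the expected code length is the sum of the merged weights.
merge 7/100 + 2/25 → 3/20
merge 9/100 + 3/20 → 6/25
merge 6/25 + 6/25 → 12/25
merge 1/4 + 27/100 → 13/25
merge 12/25 + 13/25 → 1
L = 3/20 + 6/25 + 12/25 + 13/25 + 1 = 239/100 = 2.39 bits/symbol.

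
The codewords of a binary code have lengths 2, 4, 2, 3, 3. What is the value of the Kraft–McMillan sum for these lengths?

With common denominator 2^4 = 16: Σ 2^(−ℓᵢ) = 4/16 + 1/16 + 4/16 + 2/16 + 2/16 = 13/16 = 0.8125.

0.8125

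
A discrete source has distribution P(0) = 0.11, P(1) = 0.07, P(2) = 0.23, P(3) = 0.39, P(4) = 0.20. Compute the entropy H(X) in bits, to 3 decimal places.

2.101 bits

H = −Σ pᵢ log₂ pᵢ.
−0.11·log₂(0.11) = 0.3503
−0.07·log₂(0.07) = 0.2686
−0.23·log₂(0.23) = 0.4877
−0.39·log₂(0.39) = 0.5298
−0.20·log₂(0.20) = 0.4644
Sum ≈ 2.1007 → 2.101 bits.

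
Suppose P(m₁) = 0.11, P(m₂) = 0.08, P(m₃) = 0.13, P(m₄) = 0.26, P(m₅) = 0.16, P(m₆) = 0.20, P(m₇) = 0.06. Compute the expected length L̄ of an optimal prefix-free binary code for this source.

Repeatedly combine the two least-probable nodes; the expected code length is the sum of the merged weights.
merge 3/50 + 2/25 → 7/50
merge 11/100 + 13/100 → 6/25
merge 7/50 + 4/25 → 3/10
merge 1/5 + 6/25 → 11/25
merge 13/50 + 3/10 → 14/25
merge 11/25 + 14/25 → 1
L = 7/50 + 6/25 + 3/10 + 11/25 + 14/25 + 1 = 67/25 = 2.68 bits/symbol.

2.68 bits/symbol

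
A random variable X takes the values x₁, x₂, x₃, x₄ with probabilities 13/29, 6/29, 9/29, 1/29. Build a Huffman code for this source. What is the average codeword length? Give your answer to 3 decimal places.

Repeatedly combine the two least-probable nodes; the expected code length is the sum of the merged weights.
merge 1/29 + 6/29 → 7/29
merge 7/29 + 9/29 → 16/29
merge 13/29 + 16/29 → 1
L = 7/29 + 16/29 + 1 = 52/29 ≈ 1.793 bits/symbol.

1.793 bits/symbol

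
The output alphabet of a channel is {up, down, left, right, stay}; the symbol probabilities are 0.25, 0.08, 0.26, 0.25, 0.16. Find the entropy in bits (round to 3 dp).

2.220 bits

H = −Σ pᵢ log₂ pᵢ.
−0.25·log₂(0.25) = 0.5000
−0.08·log₂(0.08) = 0.2915
−0.26·log₂(0.26) = 0.5053
−0.25·log₂(0.25) = 0.5000
−0.16·log₂(0.16) = 0.4230
Sum ≈ 2.2198 → 2.220 bits.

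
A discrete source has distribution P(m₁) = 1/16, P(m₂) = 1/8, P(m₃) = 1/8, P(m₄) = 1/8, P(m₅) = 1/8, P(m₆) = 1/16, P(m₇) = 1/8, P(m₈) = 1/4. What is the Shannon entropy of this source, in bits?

2.875 bits

Each probability is a power of 1/2, so log₂(1/p) is an integer.
H = Σ p·log₂(1/p) = 1/16·4 + 1/8·3 + 1/8·3 + 1/8·3 + 1/8·3 + 1/16·4 + 1/8·3 + 1/4·2 = 2.875 bits.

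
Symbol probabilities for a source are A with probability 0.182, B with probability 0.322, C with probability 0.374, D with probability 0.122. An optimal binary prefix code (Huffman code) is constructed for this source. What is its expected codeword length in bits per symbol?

Repeatedly combine the two least-probable nodes; the expected code length is the sum of the merged weights.
merge 61/500 + 91/500 → 38/125
merge 38/125 + 161/500 → 313/500
merge 187/500 + 313/500 → 1
L = 38/125 + 313/500 + 1 = 193/100 = 1.93 bits/symbol.

1.93 bits/symbol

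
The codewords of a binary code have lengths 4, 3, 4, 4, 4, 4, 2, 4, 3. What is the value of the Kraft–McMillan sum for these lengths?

0.875

With common denominator 2^4 = 16: Σ 2^(−ℓᵢ) = 1/16 + 2/16 + 1/16 + 1/16 + 1/16 + 1/16 + 4/16 + 1/16 + 2/16 = 14/16 = 0.875.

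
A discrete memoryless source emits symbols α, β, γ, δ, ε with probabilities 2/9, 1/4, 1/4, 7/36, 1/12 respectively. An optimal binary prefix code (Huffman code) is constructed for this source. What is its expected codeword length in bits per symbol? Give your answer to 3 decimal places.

Repeatedly combine the two least-probable nodes; the expected code length is the sum of the merged weights.
merge 1/12 + 7/36 → 5/18
merge 2/9 + 1/4 → 17/36
merge 1/4 + 5/18 → 19/36
merge 17/36 + 19/36 → 1
L = 5/18 + 17/36 + 19/36 + 1 = 41/18 ≈ 2.278 bits/symbol.

2.278 bits/symbol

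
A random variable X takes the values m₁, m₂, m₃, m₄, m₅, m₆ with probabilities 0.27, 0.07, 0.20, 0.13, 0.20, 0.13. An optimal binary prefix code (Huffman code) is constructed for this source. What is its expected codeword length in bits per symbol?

Repeatedly combine the two least-probable nodes; the expected code length is the sum of the merged weights.
merge 7/100 + 13/100 → 1/5
merge 13/100 + 1/5 → 33/100
merge 1/5 + 1/5 → 2/5
merge 27/100 + 33/100 → 3/5
merge 2/5 + 3/5 → 1
L = 1/5 + 33/100 + 2/5 + 3/5 + 1 = 253/100 = 2.53 bits/symbol.

2.53 bits/symbol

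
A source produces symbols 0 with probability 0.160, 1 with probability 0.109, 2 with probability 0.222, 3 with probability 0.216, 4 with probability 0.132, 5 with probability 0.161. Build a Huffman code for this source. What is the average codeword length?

2.562 bits/symbol

Repeatedly combine the two least-probable nodes; the expected code length is the sum of the merged weights.
merge 109/1000 + 33/250 → 241/1000
merge 4/25 + 161/1000 → 321/1000
merge 27/125 + 111/500 → 219/500
merge 241/1000 + 321/1000 → 281/500
merge 219/500 + 281/500 → 1
L = 241/1000 + 321/1000 + 219/500 + 281/500 + 1 = 1281/500 = 2.562 bits/symbol.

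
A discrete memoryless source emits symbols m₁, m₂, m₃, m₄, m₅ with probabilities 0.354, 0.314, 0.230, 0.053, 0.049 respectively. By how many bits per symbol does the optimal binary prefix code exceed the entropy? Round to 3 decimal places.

Entropy H = −Σ p log₂ p ≈ 1.9806 bits.
Huffman merges: 49/1000+53/1000→51/500; 51/500+23/100→83/250; 157/500+83/250→323/500; 177/500+323/500→1. L = 52/25 ≈ 2.0800.
L − H = 2.0800 − 1.9806 = 0.099 bits.

0.099 bits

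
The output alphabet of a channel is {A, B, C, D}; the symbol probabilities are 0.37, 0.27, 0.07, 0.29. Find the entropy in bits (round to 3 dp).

1.827 bits

H = −Σ pᵢ log₂ pᵢ.
−0.37·log₂(0.37) = 0.5307
−0.27·log₂(0.27) = 0.5100
−0.07·log₂(0.07) = 0.2686
−0.29·log₂(0.29) = 0.5179
Sum ≈ 1.8272 → 1.827 bits.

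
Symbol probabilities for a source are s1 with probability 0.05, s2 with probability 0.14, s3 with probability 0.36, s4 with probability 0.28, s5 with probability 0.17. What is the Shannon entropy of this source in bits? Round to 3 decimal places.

H = −Σ pᵢ log₂ pᵢ.
−0.05·log₂(0.05) = 0.2161
−0.14·log₂(0.14) = 0.3971
−0.36·log₂(0.36) = 0.5306
−0.28·log₂(0.28) = 0.5142
−0.17·log₂(0.17) = 0.4346
Sum ≈ 2.0926 → 2.093 bits.

2.093 bits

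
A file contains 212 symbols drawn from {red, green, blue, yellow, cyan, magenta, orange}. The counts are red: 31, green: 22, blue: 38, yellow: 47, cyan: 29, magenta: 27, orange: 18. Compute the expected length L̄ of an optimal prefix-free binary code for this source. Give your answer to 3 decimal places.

Probabilities are the counts divided by 212.
Repeatedly combine the two least-probable nodes; the expected code length is the sum of the merged weights.
merge 9/106 + 11/106 → 10/53
merge 27/212 + 29/212 → 14/53
merge 31/212 + 19/106 → 69/212
merge 10/53 + 47/212 → 87/212
merge 14/53 + 69/212 → 125/212
merge 87/212 + 125/212 → 1
L = 10/53 + 14/53 + 69/212 + 87/212 + 125/212 + 1 = 589/212 ≈ 2.778 bits/symbol.

2.778 bits/symbol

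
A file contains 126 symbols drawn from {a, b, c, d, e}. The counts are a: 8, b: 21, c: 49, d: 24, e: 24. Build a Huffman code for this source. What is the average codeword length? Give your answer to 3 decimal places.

Probabilities are the counts divided by 126.
Repeatedly combine the two least-probable nodes; the expected code length is the sum of the merged weights.
merge 4/63 + 1/6 → 29/126
merge 4/21 + 4/21 → 8/21
merge 29/126 + 8/21 → 11/18
merge 7/18 + 11/18 → 1
L = 29/126 + 8/21 + 11/18 + 1 = 20/9 ≈ 2.222 bits/symbol.

2.222 bits/symbol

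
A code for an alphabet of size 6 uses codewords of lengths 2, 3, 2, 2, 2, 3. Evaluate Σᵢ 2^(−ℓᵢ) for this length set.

1.25

With common denominator 2^3 = 8: Σ 2^(−ℓᵢ) = 2/8 + 1/8 + 2/8 + 2/8 + 2/8 + 1/8 = 10/8 = 1.25.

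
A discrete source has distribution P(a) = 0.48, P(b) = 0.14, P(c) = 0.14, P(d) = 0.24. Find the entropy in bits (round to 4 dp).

1.7966 bits

H = −Σ pᵢ log₂ pᵢ.
−0.48·log₂(0.48) = 0.5083
−0.14·log₂(0.14) = 0.3971
−0.14·log₂(0.14) = 0.3971
−0.24·log₂(0.24) = 0.4941
Sum ≈ 1.7966 → 1.7966 bits.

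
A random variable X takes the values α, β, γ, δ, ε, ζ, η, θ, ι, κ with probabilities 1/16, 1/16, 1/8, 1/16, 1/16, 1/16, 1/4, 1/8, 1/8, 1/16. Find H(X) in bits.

Each probability is a power of 1/2, so log₂(1/p) is an integer.
H = Σ p·log₂(1/p) = 1/16·4 + 1/16·4 + 1/8·3 + 1/16·4 + 1/16·4 + 1/16·4 + 1/4·2 + 1/8·3 + 1/8·3 + 1/16·4 = 3.125 bits.

3.125 bits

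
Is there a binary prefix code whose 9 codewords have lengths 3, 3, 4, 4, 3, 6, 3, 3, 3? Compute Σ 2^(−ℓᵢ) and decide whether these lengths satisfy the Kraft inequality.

0.890625; yes

With common denominator 2^6 = 64: Σ 2^(−ℓᵢ) = 8/64 + 8/64 + 4/64 + 4/64 + 8/64 + 1/64 + 8/64 + 8/64 + 8/64 = 57/64 = 0.890625.
Kraft's inequality requires Σ ≤ 1; here Σ = 0.890625 ≤ 1, so such a prefix code exists.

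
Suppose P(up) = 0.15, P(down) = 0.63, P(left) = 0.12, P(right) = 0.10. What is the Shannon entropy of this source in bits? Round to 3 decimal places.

H = −Σ pᵢ log₂ pᵢ.
−0.15·log₂(0.15) = 0.4105
−0.63·log₂(0.63) = 0.4199
−0.12·log₂(0.12) = 0.3671
−0.10·log₂(0.10) = 0.3322
Sum ≈ 1.5297 → 1.530 bits.

1.530 bits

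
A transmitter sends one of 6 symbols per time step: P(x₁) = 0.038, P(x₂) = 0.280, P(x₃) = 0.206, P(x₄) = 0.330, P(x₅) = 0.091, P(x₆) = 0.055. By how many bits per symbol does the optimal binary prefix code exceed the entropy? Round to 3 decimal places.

0.041 bits

Entropy H = −Σ p log₂ p ≈ 2.2357 bits.
Huffman merges: 19/500+11/200→93/1000; 91/1000+93/1000→23/125; 23/125+103/500→39/100; 7/25+33/100→61/100; 39/100+61/100→1. L = 2277/1000 ≈ 2.2770.
L − H = 2.2770 − 2.2357 = 0.041 bits.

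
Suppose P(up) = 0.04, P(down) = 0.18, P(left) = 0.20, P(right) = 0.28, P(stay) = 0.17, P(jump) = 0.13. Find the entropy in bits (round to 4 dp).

H = −Σ pᵢ log₂ pᵢ.
−0.04·log₂(0.04) = 0.1858
−0.18·log₂(0.18) = 0.4453
−0.20·log₂(0.20) = 0.4644
−0.28·log₂(0.28) = 0.5142
−0.17·log₂(0.17) = 0.4346
−0.13·log₂(0.13) = 0.3826
Sum ≈ 2.4269 → 2.4269 bits.

2.4269 bits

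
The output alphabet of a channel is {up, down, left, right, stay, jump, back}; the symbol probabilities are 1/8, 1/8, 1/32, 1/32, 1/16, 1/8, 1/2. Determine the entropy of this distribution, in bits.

2.1875 bits

Each probability is a power of 1/2, so log₂(1/p) is an integer.
H = Σ p·log₂(1/p) = 1/8·3 + 1/8·3 + 1/32·5 + 1/32·5 + 1/16·4 + 1/8·3 + 1/2·1 = 2.1875 bits.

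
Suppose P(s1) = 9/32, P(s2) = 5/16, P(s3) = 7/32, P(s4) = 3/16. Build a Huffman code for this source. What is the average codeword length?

2 bits/symbol

Repeatedly combine the two least-probable nodes; the expected code length is the sum of the merged weights.
merge 3/16 + 7/32 → 13/32
merge 9/32 + 5/16 → 19/32
merge 13/32 + 19/32 → 1
L = 13/32 + 19/32 + 1 = 2 bits/symbol.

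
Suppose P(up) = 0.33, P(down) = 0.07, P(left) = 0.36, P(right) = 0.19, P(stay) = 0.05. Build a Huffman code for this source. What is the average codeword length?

Repeatedly combine the two least-probable nodes; the expected code length is the sum of the merged weights.
merge 1/20 + 7/100 → 3/25
merge 3/25 + 19/100 → 31/100
merge 31/100 + 33/100 → 16/25
merge 9/25 + 16/25 → 1
L = 3/25 + 31/100 + 16/25 + 1 = 207/100 = 2.07 bits/symbol.

2.07 bits/symbol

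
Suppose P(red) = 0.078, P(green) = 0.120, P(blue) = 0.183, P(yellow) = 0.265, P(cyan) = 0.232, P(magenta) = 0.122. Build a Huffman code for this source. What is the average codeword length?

2.503 bits/symbol

Repeatedly combine the two least-probable nodes; the expected code length is the sum of the merged weights.
merge 39/500 + 3/25 → 99/500
merge 61/500 + 183/1000 → 61/200
merge 99/500 + 29/125 → 43/100
merge 53/200 + 61/200 → 57/100
merge 43/100 + 57/100 → 1
L = 99/500 + 61/200 + 43/100 + 57/100 + 1 = 2503/1000 = 2.503 bits/symbol.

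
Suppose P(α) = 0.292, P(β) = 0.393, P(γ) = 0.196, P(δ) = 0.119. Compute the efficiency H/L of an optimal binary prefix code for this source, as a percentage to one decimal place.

Entropy H = −Σ p log₂ p ≈ 1.8744 bits.
Huffman merges: 119/1000+49/250→63/200; 73/250+63/200→607/1000; 393/1000+607/1000→1. L = 961/500 ≈ 1.9220.
Efficiency = H/L = 1.8744/1.9220 = 97.5%.

97.5%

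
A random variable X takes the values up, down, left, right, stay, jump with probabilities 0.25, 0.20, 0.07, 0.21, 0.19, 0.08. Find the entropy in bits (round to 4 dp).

H = −Σ pᵢ log₂ pᵢ.
−0.25·log₂(0.25) = 0.5000
−0.20·log₂(0.20) = 0.4644
−0.07·log₂(0.07) = 0.2686
−0.21·log₂(0.21) = 0.4728
−0.19·log₂(0.19) = 0.4552
−0.08·log₂(0.08) = 0.2915
Sum ≈ 2.4525 → 2.4525 bits.

2.4525 bits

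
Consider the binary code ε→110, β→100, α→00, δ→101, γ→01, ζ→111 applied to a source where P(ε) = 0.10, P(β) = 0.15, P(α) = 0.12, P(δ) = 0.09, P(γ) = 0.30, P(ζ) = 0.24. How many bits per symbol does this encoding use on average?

L̄ = Σ pᵢ·ℓᵢ = 0.10·3 + 0.15·3 + 0.12·2 + 0.09·3 + 0.30·2 + 0.24·3 = 2.58 bits/symbol.

2.58 bits/symbol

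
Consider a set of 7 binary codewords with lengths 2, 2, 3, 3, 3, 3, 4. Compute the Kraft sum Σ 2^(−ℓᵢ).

1.0625

With common denominator 2^4 = 16: Σ 2^(−ℓᵢ) = 4/16 + 4/16 + 2/16 + 2/16 + 2/16 + 2/16 + 1/16 = 17/16 = 1.0625.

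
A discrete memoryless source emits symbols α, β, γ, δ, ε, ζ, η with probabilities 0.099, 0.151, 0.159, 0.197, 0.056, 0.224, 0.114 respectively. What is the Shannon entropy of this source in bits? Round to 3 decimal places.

H = −Σ pᵢ log₂ pᵢ.
−0.099·log₂(0.099) = 0.3303
−0.151·log₂(0.151) = 0.4118
−0.159·log₂(0.159) = 0.4218
−0.197·log₂(0.197) = 0.4617
−0.056·log₂(0.056) = 0.2329
−0.224·log₂(0.224) = 0.4835
−0.114·log₂(0.114) = 0.3571
Sum ≈ 2.6992 → 2.699 bits.

2.699 bits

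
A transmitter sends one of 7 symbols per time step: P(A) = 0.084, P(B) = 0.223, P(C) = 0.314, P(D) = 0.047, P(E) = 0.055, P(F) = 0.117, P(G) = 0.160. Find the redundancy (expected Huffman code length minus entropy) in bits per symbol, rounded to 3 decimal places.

Entropy H = −Σ p log₂ p ≈ 2.5303 bits.
Huffman merges: 47/1000+11/200→51/500; 21/250+51/500→93/500; 117/1000+4/25→277/1000; 93/500+223/1000→409/1000; 277/1000+157/500→591/1000; 409/1000+591/1000→1. L = 513/200 ≈ 2.5650.
L − H = 2.5650 − 2.5303 = 0.035 bits.

0.035 bits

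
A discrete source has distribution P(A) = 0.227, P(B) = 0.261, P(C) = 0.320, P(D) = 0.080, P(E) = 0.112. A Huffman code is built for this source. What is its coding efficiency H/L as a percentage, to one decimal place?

Entropy H = −Σ p log₂ p ≈ 2.1627 bits.
Huffman merges: 2/25+14/125→24/125; 24/125+227/1000→419/1000; 261/1000+8/25→581/1000; 419/1000+581/1000→1. L = 274/125 ≈ 2.1920.
Efficiency = H/L = 2.1627/2.1920 = 98.7%.

98.7%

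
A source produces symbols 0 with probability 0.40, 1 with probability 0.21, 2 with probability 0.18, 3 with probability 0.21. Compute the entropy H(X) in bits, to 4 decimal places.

H = −Σ pᵢ log₂ pᵢ.
−0.40·log₂(0.40) = 0.5288
−0.21·log₂(0.21) = 0.4728
−0.18·log₂(0.18) = 0.4453
−0.21·log₂(0.21) = 0.4728
Sum ≈ 1.9197 → 1.9197 bits.

1.9197 bits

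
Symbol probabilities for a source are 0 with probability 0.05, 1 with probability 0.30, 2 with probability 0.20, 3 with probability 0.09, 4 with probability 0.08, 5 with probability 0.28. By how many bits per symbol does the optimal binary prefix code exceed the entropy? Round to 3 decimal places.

0.030 bits

Entropy H = −Σ p log₂ p ≈ 2.3200 bits.
Huffman merges: 1/20+2/25→13/100; 9/100+13/100→11/50; 1/5+11/50→21/50; 7/25+3/10→29/50; 21/50+29/50→1. L = 47/20 ≈ 2.3500.
L − H = 2.3500 − 2.3200 = 0.030 bits.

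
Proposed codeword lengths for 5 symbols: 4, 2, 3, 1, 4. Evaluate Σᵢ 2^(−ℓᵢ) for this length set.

With common denominator 2^4 = 16: Σ 2^(−ℓᵢ) = 1/16 + 4/16 + 2/16 + 8/16 + 1/16 = 16/16 = 1.

1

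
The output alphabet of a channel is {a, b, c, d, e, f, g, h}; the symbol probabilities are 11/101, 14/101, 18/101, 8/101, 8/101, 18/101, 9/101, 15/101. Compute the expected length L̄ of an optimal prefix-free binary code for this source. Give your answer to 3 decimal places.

2.980 bits/symbol

Repeatedly combine the two least-probable nodes; the expected code length is the sum of the merged weights.
merge 8/101 + 8/101 → 16/101
merge 9/101 + 11/101 → 20/101
merge 14/101 + 15/101 → 29/101
merge 16/101 + 18/101 → 34/101
merge 18/101 + 20/101 → 38/101
merge 29/101 + 34/101 → 63/101
merge 38/101 + 63/101 → 1
L = 16/101 + 20/101 + 29/101 + 34/101 + 38/101 + 63/101 + 1 = 301/101 ≈ 2.980 bits/symbol.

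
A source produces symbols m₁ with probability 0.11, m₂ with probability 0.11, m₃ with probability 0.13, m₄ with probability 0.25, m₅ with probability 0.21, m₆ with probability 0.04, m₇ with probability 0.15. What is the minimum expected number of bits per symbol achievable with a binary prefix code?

2.69 bits/symbol

Repeatedly combine the two least-probable nodes; the expected code length is the sum of the merged weights.
merge 1/25 + 11/100 → 3/20
merge 11/100 + 13/100 → 6/25
merge 3/20 + 3/20 → 3/10
merge 21/100 + 6/25 → 9/20
merge 1/4 + 3/10 → 11/20
merge 9/20 + 11/20 → 1
L = 3/20 + 6/25 + 3/10 + 9/20 + 11/20 + 1 = 269/100 = 2.69 bits/symbol.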